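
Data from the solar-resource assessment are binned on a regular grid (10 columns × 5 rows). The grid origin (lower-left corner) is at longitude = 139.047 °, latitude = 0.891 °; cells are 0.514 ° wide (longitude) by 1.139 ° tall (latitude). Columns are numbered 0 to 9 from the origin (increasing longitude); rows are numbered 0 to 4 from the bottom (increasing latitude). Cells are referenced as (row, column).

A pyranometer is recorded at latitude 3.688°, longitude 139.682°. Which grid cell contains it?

Column index: ⌊(139.682 − 139.047) / 0.514⌋ = ⌊1.235⌋ = 1
Row offset from origin: ⌊(3.688 − 0.891) / 1.139⌋ = ⌊2.456⌋ = 2 → row 2

(2, 1)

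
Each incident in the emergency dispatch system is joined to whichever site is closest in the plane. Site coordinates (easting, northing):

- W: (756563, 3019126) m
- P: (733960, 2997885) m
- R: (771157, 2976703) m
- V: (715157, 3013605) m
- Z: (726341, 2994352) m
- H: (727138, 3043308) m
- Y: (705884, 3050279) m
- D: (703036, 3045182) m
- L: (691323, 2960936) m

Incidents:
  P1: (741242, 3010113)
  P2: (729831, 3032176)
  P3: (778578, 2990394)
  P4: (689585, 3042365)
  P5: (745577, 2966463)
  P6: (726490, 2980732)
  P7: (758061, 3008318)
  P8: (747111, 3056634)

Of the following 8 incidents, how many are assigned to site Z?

1

P1 → P
P2 → H
P3 → R
P4 → D
P5 → R
P6 → Z
P7 → W
P8 → H
1 of the 8 goes to Z.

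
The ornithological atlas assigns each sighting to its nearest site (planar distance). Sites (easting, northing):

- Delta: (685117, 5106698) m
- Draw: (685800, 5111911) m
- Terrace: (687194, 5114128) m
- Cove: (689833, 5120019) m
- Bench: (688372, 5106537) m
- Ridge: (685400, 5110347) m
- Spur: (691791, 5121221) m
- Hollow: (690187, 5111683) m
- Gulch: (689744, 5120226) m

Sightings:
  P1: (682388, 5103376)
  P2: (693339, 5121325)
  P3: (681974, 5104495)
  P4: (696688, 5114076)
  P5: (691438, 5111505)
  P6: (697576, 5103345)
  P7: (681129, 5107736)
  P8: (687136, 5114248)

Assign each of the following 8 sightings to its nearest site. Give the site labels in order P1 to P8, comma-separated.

P1 → Delta (d²=18483125.00)
P2 → Spur (d²=2407120.00)
P3 → Delta (d²=14731658.00)
P4 → Hollow (d²=47989450.00)
P5 → Hollow (d²=1596685.00)
P6 → Bench (d²=94902480.00)
P7 → Delta (d²=16981588.00)
P8 → Terrace (d²=17764.00)

Delta, Spur, Delta, Hollow, Hollow, Bench, Delta, Terrace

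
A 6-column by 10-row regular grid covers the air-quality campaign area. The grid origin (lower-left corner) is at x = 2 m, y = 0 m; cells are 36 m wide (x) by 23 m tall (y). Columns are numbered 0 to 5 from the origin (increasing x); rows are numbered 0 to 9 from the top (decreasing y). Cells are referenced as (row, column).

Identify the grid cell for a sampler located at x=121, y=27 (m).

(8, 3)

Column index: ⌊(121 − 2) / 36⌋ = ⌊3.306⌋ = 3
Row offset from origin: ⌊(27 − 0) / 23⌋ = ⌊1.174⌋ = 1 → row 8 (counted from top)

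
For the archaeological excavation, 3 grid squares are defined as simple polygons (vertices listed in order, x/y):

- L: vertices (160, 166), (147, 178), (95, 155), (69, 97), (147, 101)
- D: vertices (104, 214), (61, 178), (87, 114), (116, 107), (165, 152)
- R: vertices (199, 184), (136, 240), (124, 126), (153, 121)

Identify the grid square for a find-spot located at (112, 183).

Cast a ray rightward from (112, 183). For each polygon, the edges (by vertex number in listed order) whose endpoints lie on opposite sides of y = 183, where each meets that height, and whether that is right or left of the point:
L: no edge straddles that height → 0 crossings.
D: 1–2 at x≈67.0 (left), 5–1 at x≈134.5 (right) → 1 crossing.
R: 2–3 at x≈130.0 (right), 4–1 at x≈198.3 (right) → 2 crossings.
Only D has an odd count, so the point is inside D.

D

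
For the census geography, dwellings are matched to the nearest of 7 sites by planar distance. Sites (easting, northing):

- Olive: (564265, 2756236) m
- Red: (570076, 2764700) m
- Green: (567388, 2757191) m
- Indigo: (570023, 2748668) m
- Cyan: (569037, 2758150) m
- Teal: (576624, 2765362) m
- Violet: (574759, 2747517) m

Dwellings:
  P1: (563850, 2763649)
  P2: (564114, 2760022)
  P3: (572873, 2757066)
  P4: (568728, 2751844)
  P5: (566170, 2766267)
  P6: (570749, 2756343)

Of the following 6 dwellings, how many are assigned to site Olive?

1

P1 → Red
P2 → Olive
P3 → Cyan
P4 → Indigo
P5 → Red
P6 → Cyan
1 of the 6 goes to Olive.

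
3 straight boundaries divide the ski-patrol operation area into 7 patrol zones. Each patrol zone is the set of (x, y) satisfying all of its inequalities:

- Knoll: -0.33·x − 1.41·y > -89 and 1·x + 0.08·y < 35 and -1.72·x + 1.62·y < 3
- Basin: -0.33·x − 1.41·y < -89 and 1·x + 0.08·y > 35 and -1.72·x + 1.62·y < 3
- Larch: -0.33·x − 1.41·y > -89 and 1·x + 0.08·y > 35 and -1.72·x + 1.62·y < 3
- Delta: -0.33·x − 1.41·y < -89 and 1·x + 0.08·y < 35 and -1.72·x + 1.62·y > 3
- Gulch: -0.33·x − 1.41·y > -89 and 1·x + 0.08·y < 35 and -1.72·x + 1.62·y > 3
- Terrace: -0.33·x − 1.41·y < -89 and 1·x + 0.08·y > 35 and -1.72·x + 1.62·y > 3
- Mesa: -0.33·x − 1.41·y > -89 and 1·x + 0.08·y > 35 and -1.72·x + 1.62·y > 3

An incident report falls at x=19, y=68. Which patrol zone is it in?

Delta

-0.33·19 − 1.41·68 = -102.150, which is < -89
1·19 + 0.08·68 = 24.440, which is < 35
-1.72·19 + 1.62·68 = 77.480, which is > 3
This sign pattern matches Delta.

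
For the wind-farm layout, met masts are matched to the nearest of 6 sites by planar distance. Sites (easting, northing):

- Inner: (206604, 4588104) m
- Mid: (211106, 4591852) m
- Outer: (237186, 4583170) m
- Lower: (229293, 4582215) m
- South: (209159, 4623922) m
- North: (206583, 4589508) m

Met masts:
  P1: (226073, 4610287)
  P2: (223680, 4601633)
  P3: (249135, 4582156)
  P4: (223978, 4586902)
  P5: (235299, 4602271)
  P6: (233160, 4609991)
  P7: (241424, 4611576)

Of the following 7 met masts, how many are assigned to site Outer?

4

P1 → South
P2 → Mid
P3 → Outer
P4 → Lower
P5 → Outer
P6 → Outer
P7 → Outer
4 of the 7 go to Outer.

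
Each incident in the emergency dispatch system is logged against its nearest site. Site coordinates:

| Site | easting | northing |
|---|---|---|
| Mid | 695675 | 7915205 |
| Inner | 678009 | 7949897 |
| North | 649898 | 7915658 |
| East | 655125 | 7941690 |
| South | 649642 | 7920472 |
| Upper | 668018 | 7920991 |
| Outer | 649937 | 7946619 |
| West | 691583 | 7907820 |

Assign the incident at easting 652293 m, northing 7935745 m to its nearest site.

East

Squared distances to each site:
Mid: 2303889524.000; Inner: 861591760.000; North: 409223594.000; East: 43363249.000; South: 240292330.000; Upper: 464956141.000; Outer: 123794612.000; West: 2323509725.000.
Minimum at East.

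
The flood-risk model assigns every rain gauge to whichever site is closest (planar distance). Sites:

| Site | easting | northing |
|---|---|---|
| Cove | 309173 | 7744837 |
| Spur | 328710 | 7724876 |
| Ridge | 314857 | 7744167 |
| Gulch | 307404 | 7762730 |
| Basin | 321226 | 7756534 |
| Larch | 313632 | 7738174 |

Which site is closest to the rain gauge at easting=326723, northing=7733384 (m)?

Squared distances to each site:
Cove: 439173709.000; Spur: 76334233.000; Ridge: 257075045.000; Gulch: 1234411477.000; Basin: 566139509.000; Larch: 194318381.000.
Minimum at Spur.

Spur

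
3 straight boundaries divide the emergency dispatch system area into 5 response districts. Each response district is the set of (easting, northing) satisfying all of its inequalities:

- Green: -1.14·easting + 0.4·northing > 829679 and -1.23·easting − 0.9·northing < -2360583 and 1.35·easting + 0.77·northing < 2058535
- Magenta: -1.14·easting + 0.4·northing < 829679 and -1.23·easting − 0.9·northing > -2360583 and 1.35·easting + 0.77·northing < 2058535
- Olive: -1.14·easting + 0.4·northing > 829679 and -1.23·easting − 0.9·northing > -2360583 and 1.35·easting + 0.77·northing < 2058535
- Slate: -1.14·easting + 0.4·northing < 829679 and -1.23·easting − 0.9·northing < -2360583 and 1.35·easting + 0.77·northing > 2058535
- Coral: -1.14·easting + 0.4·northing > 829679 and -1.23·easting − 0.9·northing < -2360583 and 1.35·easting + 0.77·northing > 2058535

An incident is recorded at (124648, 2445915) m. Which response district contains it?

-1.14·124648 + 0.4·2445915 = 836267.280, which is > 829679
-1.23·124648 − 0.9·2445915 = -2354640.540, which is > -2360583
1.35·124648 + 0.77·2445915 = 2051629.350, which is < 2058535
This sign pattern matches Olive.

Olive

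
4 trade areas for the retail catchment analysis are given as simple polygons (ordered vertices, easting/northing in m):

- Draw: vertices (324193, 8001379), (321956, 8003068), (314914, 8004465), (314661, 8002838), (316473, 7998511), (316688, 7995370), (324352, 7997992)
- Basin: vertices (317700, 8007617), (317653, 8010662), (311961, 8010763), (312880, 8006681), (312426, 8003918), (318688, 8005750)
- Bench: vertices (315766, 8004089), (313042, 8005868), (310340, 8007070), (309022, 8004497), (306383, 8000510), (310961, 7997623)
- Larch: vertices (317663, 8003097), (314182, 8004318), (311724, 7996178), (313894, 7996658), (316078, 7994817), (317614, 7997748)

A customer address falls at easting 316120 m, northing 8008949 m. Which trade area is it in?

Cast a ray rightward from (316120, 8008949). For each polygon, the edges (by vertex number in listed order) whose endpoints lie on opposite sides of northing = 8008949, where each meets that height, and whether that is right or left of the point:
Draw: no edge straddles that height → 0 crossings.
Basin: 1–2 at easting≈317679.4 (right), 3–4 at easting≈312369.4 (left) → 1 crossing.
Bench: no edge straddles that height → 0 crossings.
Larch: no edge straddles that height → 0 crossings.
Only Basin has an odd count, so the point is inside Basin.

Basin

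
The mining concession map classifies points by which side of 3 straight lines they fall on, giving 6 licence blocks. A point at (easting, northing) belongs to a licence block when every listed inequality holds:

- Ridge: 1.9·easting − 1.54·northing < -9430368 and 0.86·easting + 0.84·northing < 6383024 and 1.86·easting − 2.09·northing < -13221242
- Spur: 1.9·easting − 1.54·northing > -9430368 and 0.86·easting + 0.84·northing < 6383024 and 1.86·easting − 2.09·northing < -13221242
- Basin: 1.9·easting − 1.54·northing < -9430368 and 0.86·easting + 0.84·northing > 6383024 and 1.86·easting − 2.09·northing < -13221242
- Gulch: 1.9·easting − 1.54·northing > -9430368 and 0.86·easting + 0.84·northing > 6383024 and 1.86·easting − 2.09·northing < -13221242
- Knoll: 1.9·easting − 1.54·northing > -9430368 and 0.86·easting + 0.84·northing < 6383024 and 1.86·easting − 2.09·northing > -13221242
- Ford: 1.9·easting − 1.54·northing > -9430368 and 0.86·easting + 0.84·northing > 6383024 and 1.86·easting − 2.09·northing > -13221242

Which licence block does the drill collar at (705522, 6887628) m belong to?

1.9·705522 − 1.54·6887628 = -9266455.320, which is > -9430368
0.86·705522 + 0.84·6887628 = 6392356.440, which is > 6383024
1.86·705522 − 2.09·6887628 = -13082871.600, which is > -13221242
This sign pattern matches Ford.

Ford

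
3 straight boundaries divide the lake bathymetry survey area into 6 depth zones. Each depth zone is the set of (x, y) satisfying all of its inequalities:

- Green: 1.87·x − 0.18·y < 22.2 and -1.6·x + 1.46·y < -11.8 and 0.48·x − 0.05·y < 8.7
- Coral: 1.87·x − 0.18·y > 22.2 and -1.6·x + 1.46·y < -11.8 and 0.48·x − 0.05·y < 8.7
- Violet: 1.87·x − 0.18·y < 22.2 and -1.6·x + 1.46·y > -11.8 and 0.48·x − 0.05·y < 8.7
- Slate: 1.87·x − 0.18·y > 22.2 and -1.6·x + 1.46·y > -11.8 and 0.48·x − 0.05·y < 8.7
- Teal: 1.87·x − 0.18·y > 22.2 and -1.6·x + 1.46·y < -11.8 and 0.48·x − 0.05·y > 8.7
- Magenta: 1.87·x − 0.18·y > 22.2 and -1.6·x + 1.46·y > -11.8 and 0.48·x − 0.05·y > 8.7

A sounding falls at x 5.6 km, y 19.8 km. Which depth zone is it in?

Violet

1.87·5.6 − 0.18·19.8 = 6.908, which is < 22.2
-1.6·5.6 + 1.46·19.8 = 19.948, which is > -11.8
0.48·5.6 − 0.05·19.8 = 1.698, which is < 8.7
This sign pattern matches Violet.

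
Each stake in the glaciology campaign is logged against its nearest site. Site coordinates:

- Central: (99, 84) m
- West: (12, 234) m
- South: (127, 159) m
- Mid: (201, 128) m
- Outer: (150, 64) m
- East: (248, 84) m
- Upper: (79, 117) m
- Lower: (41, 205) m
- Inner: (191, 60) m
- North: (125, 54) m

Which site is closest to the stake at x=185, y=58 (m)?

Inner

Squared distances to each site:
Central: 8072.000; West: 60905.000; South: 13565.000; Mid: 5156.000; Outer: 1261.000; East: 4645.000; Upper: 14717.000; Lower: 42345.000; Inner: 40.000; North: 3616.000.
Minimum at Inner.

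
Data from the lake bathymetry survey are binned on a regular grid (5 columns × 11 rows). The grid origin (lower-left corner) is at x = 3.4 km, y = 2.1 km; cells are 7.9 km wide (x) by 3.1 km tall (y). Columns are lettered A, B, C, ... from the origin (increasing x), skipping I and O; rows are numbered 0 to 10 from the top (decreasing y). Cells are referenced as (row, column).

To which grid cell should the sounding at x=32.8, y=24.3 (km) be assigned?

Column index: ⌊(32.8 − 3.4) / 7.9⌋ = ⌊3.722⌋ = 3 → column D
Row offset from origin: ⌊(24.3 − 2.1) / 3.1⌋ = ⌊7.161⌋ = 7 → row 3 (counted from top)

(3, D)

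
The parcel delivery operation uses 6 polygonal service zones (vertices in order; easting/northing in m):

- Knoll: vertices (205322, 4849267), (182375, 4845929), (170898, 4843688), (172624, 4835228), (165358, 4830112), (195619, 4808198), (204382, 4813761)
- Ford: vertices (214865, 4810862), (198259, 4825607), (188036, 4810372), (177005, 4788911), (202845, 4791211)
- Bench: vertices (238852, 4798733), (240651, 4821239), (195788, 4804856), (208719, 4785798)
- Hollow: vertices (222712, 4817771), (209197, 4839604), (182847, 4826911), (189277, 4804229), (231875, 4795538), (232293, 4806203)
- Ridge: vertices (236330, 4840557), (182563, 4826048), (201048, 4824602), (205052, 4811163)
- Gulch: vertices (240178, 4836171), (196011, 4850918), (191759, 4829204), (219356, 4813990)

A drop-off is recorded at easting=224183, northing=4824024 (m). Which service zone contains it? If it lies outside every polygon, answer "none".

Gulch

Cast a ray rightward from (224183, 4824024). For each polygon, the edges (by vertex number in listed order) whose endpoints lie on opposite sides of northing = 4824024, where each meets that height, and whether that is right or left of the point:
Knoll: 5–6 at easting≈173764.9 (left), 7–1 at easting≈204653.7 (left) → 0 crossings.
Ford: 1–2 at easting≈200041.8 (left), 2–3 at easting≈197196.8 (left) → 0 crossings.
Bench: no edge straddles that height → 0 crossings.
Hollow: 1–2 at easting≈218841.3 (left), 3–4 at easting≈183665.4 (left) → 0 crossings.
Ridge: 3–4 at easting≈201220.2 (left), 4–1 at easting≈218737.3 (left) → 0 crossings.
Gulch: 3–4 at easting≈201155.1 (left), 4–1 at easting≈228775.2 (right) → 1 crossing.
Only Gulch has an odd count, so the point is inside Gulch.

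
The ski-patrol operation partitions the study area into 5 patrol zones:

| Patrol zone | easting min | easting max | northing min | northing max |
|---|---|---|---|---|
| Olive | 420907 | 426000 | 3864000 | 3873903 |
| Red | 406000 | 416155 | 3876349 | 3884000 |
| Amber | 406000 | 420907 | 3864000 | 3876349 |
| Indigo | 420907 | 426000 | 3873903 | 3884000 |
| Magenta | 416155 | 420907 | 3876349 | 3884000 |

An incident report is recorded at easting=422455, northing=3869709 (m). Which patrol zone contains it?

The point has easting = 422455 and northing = 3869709.
Only Olive satisfies 420907 ≤ easting ≤ 426000 and 3864000 ≤ northing ≤ 3873903.

Olive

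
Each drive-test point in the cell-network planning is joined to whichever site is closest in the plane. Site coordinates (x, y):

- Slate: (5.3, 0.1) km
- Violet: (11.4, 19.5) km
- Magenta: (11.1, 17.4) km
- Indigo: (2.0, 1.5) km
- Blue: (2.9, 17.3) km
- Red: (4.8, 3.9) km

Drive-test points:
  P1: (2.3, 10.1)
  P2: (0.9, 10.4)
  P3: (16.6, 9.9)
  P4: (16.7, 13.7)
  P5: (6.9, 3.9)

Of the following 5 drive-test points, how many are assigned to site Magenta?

2

P1 → Red
P2 → Blue
P3 → Magenta
P4 → Magenta
P5 → Red
2 of the 5 go to Magenta.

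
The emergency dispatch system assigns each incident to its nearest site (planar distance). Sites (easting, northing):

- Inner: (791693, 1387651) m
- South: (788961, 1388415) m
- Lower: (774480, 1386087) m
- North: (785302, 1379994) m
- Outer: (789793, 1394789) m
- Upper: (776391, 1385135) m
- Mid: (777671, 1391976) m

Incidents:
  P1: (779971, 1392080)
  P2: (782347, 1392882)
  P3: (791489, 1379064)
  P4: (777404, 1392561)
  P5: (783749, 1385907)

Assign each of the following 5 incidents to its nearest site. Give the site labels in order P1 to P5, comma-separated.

P1 → Mid (d²=5300816.00)
P2 → Mid (d²=22685812.00)
P3 → North (d²=39143869.00)
P4 → Mid (d²=413514.00)
P5 → South (d²=33455008.00)

Mid, Mid, North, Mid, South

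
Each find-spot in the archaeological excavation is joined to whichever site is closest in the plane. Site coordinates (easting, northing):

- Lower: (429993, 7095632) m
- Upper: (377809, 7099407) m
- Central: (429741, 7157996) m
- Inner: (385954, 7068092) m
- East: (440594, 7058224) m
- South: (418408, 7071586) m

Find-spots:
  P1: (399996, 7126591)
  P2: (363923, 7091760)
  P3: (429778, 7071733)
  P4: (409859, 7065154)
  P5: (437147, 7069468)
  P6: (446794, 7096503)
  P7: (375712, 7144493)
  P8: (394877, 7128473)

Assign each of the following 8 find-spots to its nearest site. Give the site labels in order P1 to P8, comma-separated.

P1 → Upper (d²=1231232825.00)
P2 → Upper (d²=251297605.00)
P3 → South (d²=129298509.00)
P4 → South (d²=114456025.00)
P5 → East (d²=138309345.00)
P6 → Lower (d²=283032242.00)
P7 → Upper (d²=2037144805.00)
P8 → Upper (d²=1136148980.00)

Upper, Upper, South, South, East, Lower, Upper, Upper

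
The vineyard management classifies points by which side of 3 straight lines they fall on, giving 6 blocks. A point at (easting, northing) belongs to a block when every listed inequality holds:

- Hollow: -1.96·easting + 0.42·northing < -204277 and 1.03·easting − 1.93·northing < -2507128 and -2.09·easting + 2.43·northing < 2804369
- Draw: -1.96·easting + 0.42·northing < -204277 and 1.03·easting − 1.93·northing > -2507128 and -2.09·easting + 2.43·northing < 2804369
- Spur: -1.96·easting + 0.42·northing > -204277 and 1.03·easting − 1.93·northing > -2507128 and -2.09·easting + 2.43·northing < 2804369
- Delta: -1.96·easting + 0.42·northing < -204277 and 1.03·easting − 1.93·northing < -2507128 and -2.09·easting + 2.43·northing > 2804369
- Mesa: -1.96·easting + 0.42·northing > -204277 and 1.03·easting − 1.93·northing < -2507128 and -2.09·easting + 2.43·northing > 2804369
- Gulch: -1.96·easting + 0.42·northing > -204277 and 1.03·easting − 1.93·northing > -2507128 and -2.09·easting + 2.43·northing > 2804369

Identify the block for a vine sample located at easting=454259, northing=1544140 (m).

-1.96·454259 + 0.42·1544140 = -241808.840, which is < -204277
1.03·454259 − 1.93·1544140 = -2512303.430, which is < -2507128
-2.09·454259 + 2.43·1544140 = 2802858.890, which is < 2804369
This sign pattern matches Hollow.

Hollow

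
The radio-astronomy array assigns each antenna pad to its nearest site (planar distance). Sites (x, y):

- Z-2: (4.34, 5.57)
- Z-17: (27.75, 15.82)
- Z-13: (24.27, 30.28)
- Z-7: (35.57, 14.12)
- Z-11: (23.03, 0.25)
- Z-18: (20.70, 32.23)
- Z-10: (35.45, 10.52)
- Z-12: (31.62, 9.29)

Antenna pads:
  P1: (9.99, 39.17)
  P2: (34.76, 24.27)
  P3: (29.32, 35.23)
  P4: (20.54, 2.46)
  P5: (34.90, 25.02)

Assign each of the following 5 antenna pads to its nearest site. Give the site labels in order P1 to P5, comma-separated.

Z-18, Z-7, Z-13, Z-11, Z-7

P1 → Z-18 (d²=162.87)
P2 → Z-7 (d²=103.68)
P3 → Z-13 (d²=50.00)
P4 → Z-11 (d²=11.08)
P5 → Z-7 (d²=119.26)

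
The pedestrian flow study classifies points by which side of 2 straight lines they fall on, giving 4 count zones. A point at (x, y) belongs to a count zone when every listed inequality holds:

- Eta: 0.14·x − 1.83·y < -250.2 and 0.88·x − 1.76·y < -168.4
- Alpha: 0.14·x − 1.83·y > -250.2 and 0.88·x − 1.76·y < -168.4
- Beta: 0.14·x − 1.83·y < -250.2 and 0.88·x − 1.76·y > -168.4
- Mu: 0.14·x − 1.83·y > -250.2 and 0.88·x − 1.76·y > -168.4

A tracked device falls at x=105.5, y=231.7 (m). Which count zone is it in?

Eta

0.14·105.5 − 1.83·231.7 = -409.241, which is < -250.2
0.88·105.5 − 1.76·231.7 = -314.952, which is < -168.4
This sign pattern matches Eta.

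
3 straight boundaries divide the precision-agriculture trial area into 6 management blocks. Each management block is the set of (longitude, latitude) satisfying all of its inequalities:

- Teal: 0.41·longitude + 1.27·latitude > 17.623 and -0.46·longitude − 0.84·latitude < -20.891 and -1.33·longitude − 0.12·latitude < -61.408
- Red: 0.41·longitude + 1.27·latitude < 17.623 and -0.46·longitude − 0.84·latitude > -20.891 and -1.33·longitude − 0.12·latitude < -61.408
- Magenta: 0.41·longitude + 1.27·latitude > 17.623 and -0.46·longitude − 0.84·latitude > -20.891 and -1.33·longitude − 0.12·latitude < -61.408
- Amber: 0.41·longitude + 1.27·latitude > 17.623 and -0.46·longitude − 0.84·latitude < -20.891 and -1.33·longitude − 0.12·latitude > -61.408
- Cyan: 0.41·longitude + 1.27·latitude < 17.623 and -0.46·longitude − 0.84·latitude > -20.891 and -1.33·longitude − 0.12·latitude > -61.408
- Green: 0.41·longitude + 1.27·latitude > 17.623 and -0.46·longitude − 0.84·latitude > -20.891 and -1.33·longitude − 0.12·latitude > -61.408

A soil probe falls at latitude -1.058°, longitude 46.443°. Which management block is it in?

Magenta

0.41·46.443 + 1.27·-1.058 = 17.698, which is > 17.623
-0.46·46.443 − 0.84·-1.058 = -20.475, which is > -20.891
-1.33·46.443 − 0.12·-1.058 = -61.642, which is < -61.408
This sign pattern matches Magenta.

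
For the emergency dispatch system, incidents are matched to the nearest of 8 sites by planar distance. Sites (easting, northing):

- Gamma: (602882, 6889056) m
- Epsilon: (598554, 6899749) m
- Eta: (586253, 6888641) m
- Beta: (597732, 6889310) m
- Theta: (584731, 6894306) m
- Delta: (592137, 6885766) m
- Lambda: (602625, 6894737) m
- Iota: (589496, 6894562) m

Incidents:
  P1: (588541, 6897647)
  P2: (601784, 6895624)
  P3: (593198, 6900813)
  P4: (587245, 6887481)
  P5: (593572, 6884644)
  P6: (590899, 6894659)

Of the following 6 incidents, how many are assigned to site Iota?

2

P1 → Iota
P2 → Lambda
P3 → Epsilon
P4 → Eta
P5 → Delta
P6 → Iota
2 of the 6 go to Iota.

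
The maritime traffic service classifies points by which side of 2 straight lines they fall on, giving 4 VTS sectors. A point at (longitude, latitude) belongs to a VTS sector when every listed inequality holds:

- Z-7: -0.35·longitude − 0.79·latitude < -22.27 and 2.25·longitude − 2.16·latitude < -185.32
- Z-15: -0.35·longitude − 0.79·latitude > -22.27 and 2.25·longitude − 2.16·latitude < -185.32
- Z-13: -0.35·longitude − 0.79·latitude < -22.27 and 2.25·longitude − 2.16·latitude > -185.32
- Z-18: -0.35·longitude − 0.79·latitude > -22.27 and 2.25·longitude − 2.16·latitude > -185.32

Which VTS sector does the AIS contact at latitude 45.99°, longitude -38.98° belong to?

-0.35·-38.98 − 0.79·45.99 = -22.689, which is < -22.27
2.25·-38.98 − 2.16·45.99 = -187.043, which is < -185.32
This sign pattern matches Z-7.

Z-7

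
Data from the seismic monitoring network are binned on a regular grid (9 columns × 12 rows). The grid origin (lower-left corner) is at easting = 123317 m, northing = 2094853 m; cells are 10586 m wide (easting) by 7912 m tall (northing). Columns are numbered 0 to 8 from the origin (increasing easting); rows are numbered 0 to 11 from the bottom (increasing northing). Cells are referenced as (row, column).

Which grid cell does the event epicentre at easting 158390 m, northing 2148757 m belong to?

Column index: ⌊(158390 − 123317) / 10586⌋ = ⌊3.313⌋ = 3
Row offset from origin: ⌊(2148757 − 2094853) / 7912⌋ = ⌊6.813⌋ = 6 → row 6

(6, 3)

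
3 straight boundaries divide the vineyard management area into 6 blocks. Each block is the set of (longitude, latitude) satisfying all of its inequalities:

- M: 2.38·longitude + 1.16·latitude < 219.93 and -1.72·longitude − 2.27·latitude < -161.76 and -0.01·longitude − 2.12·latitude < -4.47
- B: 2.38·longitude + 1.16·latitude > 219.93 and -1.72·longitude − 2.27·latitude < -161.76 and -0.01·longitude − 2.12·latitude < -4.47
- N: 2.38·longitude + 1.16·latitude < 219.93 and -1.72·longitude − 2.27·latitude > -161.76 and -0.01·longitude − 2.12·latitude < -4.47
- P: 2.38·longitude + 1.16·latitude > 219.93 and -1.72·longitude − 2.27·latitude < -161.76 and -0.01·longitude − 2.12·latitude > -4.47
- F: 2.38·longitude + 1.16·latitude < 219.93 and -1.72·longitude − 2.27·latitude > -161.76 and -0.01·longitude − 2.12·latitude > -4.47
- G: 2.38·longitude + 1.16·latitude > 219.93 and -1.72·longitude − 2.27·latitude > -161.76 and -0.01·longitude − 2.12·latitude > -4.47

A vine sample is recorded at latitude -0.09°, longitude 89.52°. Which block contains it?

F

2.38·89.52 + 1.16·-0.09 = 212.953, which is < 219.93
-1.72·89.52 − 2.27·-0.09 = -153.770, which is > -161.76
-0.01·89.52 − 2.12·-0.09 = -0.704, which is > -4.47
This sign pattern matches F.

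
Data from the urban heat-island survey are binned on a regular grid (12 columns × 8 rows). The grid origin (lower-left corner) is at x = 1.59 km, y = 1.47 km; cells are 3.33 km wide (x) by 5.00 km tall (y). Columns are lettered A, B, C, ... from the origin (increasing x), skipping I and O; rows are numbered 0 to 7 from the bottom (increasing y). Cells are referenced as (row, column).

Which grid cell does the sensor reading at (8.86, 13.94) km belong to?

(2, C)

Column index: ⌊(8.86 − 1.59) / 3.33⌋ = ⌊2.183⌋ = 2 → column C
Row offset from origin: ⌊(13.94 − 1.47) / 5.00⌋ = ⌊2.494⌋ = 2 → row 2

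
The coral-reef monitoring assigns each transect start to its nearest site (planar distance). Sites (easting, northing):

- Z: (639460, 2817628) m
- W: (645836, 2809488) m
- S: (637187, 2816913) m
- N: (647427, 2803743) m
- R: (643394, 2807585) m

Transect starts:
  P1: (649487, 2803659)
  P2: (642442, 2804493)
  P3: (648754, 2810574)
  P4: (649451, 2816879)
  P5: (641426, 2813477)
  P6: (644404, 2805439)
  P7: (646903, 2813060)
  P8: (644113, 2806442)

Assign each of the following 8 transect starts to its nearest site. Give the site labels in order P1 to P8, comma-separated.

N, R, W, W, Z, R, W, R

P1 → N (d²=4250656.00)
P2 → R (d²=10466768.00)
P3 → W (d²=9694120.00)
P4 → W (d²=67695106.00)
P5 → Z (d²=21095957.00)
P6 → R (d²=5625416.00)
P7 → W (d²=13897673.00)
P8 → R (d²=1823410.00)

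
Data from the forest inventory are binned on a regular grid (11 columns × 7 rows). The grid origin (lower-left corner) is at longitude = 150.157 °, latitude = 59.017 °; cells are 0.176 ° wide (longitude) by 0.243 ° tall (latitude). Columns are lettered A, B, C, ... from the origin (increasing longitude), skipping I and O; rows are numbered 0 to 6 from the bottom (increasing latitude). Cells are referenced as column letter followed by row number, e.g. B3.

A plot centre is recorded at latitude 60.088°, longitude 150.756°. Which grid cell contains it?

D4

Column index: ⌊(150.756 − 150.157) / 0.176⌋ = ⌊3.403⌋ = 3 → column D
Row offset from origin: ⌊(60.088 − 59.017) / 0.243⌋ = ⌊4.407⌋ = 4 → row 4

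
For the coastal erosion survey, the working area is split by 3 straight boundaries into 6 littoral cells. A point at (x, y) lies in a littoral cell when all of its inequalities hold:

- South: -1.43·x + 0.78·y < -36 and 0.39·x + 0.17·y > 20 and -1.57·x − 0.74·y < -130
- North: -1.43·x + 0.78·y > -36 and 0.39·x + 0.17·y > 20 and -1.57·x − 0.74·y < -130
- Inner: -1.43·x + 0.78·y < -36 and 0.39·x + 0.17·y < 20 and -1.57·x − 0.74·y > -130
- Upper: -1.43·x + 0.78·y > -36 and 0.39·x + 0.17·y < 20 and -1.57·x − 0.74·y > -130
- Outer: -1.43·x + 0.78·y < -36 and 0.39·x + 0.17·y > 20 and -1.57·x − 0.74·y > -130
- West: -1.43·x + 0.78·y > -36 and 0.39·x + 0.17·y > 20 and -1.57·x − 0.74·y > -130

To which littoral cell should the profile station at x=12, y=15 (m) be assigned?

Upper

-1.43·12 + 0.78·15 = -5.460, which is > -36
0.39·12 + 0.17·15 = 7.230, which is < 20
-1.57·12 − 0.74·15 = -29.940, which is > -130
This sign pattern matches Upper.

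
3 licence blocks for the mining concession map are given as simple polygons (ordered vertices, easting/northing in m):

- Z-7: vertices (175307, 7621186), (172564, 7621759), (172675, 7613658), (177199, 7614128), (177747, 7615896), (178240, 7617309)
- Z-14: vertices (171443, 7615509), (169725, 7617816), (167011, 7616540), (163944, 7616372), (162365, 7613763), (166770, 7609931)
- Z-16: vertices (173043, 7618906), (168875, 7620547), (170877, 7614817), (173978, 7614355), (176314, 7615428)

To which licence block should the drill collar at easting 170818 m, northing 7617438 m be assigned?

Z-16

Cast a ray rightward from (170818, 7617438). For each polygon, the edges (by vertex number in listed order) whose endpoints lie on opposite sides of northing = 7617438, where each meets that height, and whether that is right or left of the point:
Z-7: 2–3 at easting≈172623.2 (right), 6–1 at easting≈178142.4 (right) → 2 crossings.
Z-14: 1–2 at easting≈170006.5 (left), 2–3 at easting≈168921.0 (left) → 0 crossings.
Z-16: 2–3 at easting≈169961.3 (left), 5–1 at easting≈174423.6 (right) → 1 crossing.
Only Z-16 has an odd count, so the point is inside Z-16.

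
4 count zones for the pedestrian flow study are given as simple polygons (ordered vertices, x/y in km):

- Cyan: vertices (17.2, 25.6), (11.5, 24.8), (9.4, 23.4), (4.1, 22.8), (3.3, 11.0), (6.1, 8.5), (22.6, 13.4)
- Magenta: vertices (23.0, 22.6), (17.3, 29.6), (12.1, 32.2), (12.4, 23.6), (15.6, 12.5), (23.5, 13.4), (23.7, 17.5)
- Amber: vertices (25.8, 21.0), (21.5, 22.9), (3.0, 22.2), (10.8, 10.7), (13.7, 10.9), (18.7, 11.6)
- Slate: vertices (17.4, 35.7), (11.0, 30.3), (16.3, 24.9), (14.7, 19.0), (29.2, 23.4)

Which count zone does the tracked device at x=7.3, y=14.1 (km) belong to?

Cyan

Cast a ray rightward from (7.3, 14.1). For each polygon, the edges (by vertex number in listed order) whose endpoints lie on opposite sides of y = 14.1, where each meets that height, and whether that is right or left of the point:
Cyan: 4–5 at x≈3.51 (left), 7–1 at x≈22.29 (right) → 1 crossing.
Magenta: 4–5 at x≈15.14 (right), 6–7 at x≈23.53 (right) → 2 crossings.
Amber: 3–4 at x≈8.49 (right), 6–1 at x≈20.59 (right) → 2 crossings.
Slate: no edge straddles that height → 0 crossings.
Only Cyan has an odd count, so the point is inside Cyan.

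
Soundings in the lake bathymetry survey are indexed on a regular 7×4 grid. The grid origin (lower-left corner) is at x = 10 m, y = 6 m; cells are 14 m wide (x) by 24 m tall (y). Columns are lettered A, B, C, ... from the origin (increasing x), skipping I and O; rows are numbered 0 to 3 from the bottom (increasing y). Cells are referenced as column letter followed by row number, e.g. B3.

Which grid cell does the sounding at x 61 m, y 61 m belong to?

Column index: ⌊(61 − 10) / 14⌋ = ⌊3.643⌋ = 3 → column D
Row offset from origin: ⌊(61 − 6) / 24⌋ = ⌊2.292⌋ = 2 → row 2

D2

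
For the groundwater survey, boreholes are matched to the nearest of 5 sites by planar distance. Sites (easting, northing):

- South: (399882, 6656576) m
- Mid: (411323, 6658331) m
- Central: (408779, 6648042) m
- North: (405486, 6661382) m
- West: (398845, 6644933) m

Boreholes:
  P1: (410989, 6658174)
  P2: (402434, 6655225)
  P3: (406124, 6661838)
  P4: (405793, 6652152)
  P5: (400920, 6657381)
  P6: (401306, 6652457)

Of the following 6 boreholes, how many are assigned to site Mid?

1

P1 → Mid
P2 → South
P3 → North
P4 → Central
P5 → South
P6 → South
1 of the 6 goes to Mid.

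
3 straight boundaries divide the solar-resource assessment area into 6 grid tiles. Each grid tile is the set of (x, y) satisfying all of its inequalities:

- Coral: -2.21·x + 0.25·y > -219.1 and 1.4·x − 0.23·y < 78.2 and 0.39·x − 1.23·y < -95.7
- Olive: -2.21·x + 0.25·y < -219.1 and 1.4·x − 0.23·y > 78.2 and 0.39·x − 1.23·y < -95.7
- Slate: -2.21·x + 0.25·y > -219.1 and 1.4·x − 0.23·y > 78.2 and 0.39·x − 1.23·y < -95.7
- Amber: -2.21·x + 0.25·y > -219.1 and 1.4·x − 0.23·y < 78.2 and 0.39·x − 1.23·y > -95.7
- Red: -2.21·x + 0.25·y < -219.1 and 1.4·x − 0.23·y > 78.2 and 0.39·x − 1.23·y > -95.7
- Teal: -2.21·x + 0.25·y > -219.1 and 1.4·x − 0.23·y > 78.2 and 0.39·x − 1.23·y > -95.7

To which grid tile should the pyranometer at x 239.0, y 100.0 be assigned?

Red

-2.21·239.0 + 0.25·100.0 = -503.190, which is < -219.1
1.4·239.0 − 0.23·100.0 = 311.600, which is > 78.2
0.39·239.0 − 1.23·100.0 = -29.790, which is > -95.7
This sign pattern matches Red.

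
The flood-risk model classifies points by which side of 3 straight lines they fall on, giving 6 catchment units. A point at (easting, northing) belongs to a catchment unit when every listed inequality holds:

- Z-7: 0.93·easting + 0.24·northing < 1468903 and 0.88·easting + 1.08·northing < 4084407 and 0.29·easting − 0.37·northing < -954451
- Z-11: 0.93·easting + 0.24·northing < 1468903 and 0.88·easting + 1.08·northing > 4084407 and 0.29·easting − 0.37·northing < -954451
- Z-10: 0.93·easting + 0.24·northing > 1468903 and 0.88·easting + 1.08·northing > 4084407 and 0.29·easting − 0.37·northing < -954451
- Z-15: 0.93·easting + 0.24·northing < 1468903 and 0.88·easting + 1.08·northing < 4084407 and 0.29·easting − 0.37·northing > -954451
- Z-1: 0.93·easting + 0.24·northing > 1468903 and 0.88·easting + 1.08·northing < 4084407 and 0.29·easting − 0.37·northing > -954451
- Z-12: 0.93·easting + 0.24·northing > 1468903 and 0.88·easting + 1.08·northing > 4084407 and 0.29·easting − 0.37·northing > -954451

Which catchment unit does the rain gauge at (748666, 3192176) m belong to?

Z-11

0.93·748666 + 0.24·3192176 = 1462381.620, which is < 1468903
0.88·748666 + 1.08·3192176 = 4106376.160, which is > 4084407
0.29·748666 − 0.37·3192176 = -963991.980, which is < -954451
This sign pattern matches Z-11.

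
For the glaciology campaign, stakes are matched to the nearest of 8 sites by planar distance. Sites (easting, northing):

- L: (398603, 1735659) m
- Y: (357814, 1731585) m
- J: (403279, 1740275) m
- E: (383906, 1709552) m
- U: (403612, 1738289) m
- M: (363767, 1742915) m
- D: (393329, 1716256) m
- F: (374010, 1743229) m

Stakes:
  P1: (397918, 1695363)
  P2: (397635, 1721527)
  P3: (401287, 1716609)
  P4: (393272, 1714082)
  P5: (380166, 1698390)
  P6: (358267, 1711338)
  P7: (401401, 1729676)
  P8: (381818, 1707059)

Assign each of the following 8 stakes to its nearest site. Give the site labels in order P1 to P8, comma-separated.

P1 → E (d²=397663865.00)
P2 → D (d²=46325077.00)
P3 → D (d²=63454373.00)
P4 → D (d²=4729525.00)
P5 → E (d²=138577844.00)
P6 → Y (d²=410146218.00)
P7 → L (d²=43625093.00)
P8 → E (d²=10574793.00)

E, D, D, D, E, Y, L, E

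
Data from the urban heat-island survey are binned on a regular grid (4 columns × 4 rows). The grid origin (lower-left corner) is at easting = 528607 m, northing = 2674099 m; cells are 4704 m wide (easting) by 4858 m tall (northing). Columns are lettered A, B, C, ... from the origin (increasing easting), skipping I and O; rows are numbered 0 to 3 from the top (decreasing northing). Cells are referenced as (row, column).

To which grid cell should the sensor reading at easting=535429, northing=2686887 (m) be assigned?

(1, B)

Column index: ⌊(535429 − 528607) / 4704⌋ = ⌊1.450⌋ = 1 → column B
Row offset from origin: ⌊(2686887 − 2674099) / 4858⌋ = ⌊2.632⌋ = 2 → row 1 (counted from top)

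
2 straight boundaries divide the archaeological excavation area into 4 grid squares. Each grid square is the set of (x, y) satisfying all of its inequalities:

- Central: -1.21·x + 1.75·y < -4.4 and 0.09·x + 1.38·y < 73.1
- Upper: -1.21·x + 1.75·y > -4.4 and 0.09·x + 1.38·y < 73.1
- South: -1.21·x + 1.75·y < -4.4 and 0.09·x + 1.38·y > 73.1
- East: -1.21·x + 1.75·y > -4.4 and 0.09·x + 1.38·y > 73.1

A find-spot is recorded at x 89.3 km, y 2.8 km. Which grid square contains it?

-1.21·89.3 + 1.75·2.8 = -103.153, which is < -4.4
0.09·89.3 + 1.38·2.8 = 11.901, which is < 73.1
This sign pattern matches Central.

Central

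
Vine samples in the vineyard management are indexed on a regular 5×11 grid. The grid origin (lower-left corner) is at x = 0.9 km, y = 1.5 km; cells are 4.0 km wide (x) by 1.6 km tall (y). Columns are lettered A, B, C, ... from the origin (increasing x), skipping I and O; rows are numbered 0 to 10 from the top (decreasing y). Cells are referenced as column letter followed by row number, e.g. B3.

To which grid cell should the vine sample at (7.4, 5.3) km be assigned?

Column index: ⌊(7.4 − 0.9) / 4.0⌋ = ⌊1.625⌋ = 1 → column B
Row offset from origin: ⌊(5.3 − 1.5) / 1.6⌋ = ⌊2.375⌋ = 2 → row 8 (counted from top)

B8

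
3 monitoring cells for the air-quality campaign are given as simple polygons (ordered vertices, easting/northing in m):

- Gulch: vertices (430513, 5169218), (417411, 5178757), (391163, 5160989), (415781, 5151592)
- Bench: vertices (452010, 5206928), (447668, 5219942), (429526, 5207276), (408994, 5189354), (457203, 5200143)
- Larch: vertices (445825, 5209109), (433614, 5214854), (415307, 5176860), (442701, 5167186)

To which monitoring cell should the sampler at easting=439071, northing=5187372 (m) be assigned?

Larch

Cast a ray rightward from (439071, 5187372). For each polygon, the edges (by vertex number in listed order) whose endpoints lie on opposite sides of northing = 5187372, where each meets that height, and whether that is right or left of the point:
Gulch: no edge straddles that height → 0 crossings.
Bench: no edge straddles that height → 0 crossings.
Larch: 2–3 at easting≈420372.1 (left), 4–1 at easting≈444205.2 (right) → 1 crossing.
Only Larch has an odd count, so the point is inside Larch.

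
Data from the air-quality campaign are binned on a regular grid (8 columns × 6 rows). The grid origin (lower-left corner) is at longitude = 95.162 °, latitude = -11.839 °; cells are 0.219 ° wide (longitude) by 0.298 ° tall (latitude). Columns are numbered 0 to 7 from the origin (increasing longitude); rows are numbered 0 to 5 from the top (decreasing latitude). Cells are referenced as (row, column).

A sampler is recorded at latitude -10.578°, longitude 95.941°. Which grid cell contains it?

Column index: ⌊(95.941 − 95.162) / 0.219⌋ = ⌊3.557⌋ = 3
Row offset from origin: ⌊(-10.578 − -11.839) / 0.298⌋ = ⌊4.232⌋ = 4 → row 1 (counted from top)

(1, 3)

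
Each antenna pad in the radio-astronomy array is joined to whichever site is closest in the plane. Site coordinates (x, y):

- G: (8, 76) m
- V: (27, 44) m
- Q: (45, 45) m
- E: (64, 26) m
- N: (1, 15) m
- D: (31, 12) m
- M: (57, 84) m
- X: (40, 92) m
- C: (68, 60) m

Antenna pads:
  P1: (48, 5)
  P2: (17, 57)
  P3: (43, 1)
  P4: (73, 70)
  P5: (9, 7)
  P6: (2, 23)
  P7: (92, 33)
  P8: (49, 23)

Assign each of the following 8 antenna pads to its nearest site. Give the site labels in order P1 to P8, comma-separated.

D, V, D, C, N, N, E, E

P1 → D (d²=338.00)
P2 → V (d²=269.00)
P3 → D (d²=265.00)
P4 → C (d²=125.00)
P5 → N (d²=128.00)
P6 → N (d²=65.00)
P7 → E (d²=833.00)
P8 → E (d²=234.00)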